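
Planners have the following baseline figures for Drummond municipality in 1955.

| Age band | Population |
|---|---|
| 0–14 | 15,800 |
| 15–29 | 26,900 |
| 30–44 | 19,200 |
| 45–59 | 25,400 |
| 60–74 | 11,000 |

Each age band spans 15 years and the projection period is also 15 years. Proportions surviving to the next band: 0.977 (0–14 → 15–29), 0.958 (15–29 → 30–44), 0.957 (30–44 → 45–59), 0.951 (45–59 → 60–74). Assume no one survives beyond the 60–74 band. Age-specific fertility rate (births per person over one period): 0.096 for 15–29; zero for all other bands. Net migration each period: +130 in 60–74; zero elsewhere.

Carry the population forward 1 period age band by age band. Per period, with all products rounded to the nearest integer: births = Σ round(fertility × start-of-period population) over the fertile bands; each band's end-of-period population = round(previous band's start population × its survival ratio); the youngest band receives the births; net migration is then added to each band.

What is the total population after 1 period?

86448

Numbering the groups 1..5 from youngest to oldest:
Period 1.
Births: 26900 × 0.096 = 2582
Group 2: 15800 × 0.977 = 15437
Group 3: 26900 × 0.958 = 25770
Group 4: 19200 × 0.957 = 18374
Group 5: 25400 × 0.951 = 24155
Net migration: Group 5 + 130 → 24285
Giving 2582 / 15437 / 25770 / 18374 / 24285.
Total after period 1: 2582 + 15437 + 25770 + 18374 + 24285 = 86448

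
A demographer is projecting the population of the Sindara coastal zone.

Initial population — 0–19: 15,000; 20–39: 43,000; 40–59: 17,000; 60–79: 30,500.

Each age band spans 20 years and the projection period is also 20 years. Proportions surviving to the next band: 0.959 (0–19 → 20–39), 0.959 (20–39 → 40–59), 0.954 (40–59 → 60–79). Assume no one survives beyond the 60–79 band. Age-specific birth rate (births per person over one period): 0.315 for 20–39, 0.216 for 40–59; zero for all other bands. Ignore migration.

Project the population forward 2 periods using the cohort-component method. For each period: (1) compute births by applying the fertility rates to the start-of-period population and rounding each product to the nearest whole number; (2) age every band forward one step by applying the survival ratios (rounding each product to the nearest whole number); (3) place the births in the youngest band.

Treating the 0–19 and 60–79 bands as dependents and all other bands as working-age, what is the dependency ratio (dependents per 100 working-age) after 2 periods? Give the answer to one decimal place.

After projecting period 1:
Births: 43000 × 0.315 = 13545, 17000 × 0.216 = 3672 ⇒ total 17217
20–39: 15000 × 0.959 = 14385
40–59: 43000 × 0.959 = 41237
60–79: 17000 × 0.954 = 16218
Giving 17217 / 14385 / 41237 / 16218.
After projecting period 2:
Births: 14385 × 0.315 = 4531, 41237 × 0.216 = 8907 ⇒ total 13438
20–39: 17217 × 0.959 = 16511
40–59: 14385 × 0.959 = 13795
60–79: 41237 × 0.954 = 39340
Giving 13438 / 16511 / 13795 / 39340.
Dependents (band 0–19 + band 60–79) = 13438 + 39340 = 52778; working-age = 30306; ratio = 52778/30306 × 100 = 174.2

174.2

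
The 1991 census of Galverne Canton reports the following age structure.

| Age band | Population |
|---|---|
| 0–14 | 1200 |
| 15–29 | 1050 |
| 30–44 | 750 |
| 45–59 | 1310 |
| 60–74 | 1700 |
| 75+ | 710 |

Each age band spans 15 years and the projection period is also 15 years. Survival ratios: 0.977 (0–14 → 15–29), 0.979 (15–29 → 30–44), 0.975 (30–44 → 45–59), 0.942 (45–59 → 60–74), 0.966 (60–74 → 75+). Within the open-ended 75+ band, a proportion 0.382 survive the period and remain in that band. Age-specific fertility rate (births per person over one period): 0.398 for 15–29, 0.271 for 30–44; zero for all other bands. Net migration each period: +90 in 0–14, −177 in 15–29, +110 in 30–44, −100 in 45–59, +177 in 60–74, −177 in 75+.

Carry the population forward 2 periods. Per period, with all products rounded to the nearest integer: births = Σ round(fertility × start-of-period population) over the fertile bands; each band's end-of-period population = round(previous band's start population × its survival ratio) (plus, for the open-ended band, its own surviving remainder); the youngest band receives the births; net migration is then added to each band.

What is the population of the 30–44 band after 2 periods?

Call the groups 1 to 6, youngest first.
Period 1.
Births: 1050 × 0.398 = 418 ; 750 × 0.271 = 203 ⇒ total 621
Group 2: 1200 × 0.977 = 1172
Group 3: 1050 × 0.979 = 1028
Group 4: 750 × 0.975 = 731
Group 5: 1310 × 0.942 = 1234
Group 6: 1700 × 0.966 + 710 × 0.382 = 1642 + 271 = 1913
Net migration: Group 1 + 90 → 711; Group 2 − 177 → 995; Group 3 + 110 → 1138; Group 4 − 100 → 631; Group 5 + 177 → 1411; Group 6 − 177 → 1736
Giving 711 / 995 / 1138 / 631 / 1411 / 1736.
Period 2.
Births: 995 × 0.398 = 396 ; 1138 × 0.271 = 308 ⇒ total 704
Group 2: 711 × 0.977 = 695
Group 3: 995 × 0.979 = 974
Group 4: 1138 × 0.975 = 1110
Group 5: 631 × 0.942 = 594
Group 6: 1411 × 0.966 + 1736 × 0.382 = 1363 + 663 = 2026
Net migration: Group 1 + 90 → 794; Group 2 − 177 → 518; Group 3 + 110 → 1084; Group 4 − 100 → 1010; Group 5 + 177 → 771; Group 6 − 177 → 1849
Giving 794 / 518 / 1084 / 1010 / 771 / 1849.

1084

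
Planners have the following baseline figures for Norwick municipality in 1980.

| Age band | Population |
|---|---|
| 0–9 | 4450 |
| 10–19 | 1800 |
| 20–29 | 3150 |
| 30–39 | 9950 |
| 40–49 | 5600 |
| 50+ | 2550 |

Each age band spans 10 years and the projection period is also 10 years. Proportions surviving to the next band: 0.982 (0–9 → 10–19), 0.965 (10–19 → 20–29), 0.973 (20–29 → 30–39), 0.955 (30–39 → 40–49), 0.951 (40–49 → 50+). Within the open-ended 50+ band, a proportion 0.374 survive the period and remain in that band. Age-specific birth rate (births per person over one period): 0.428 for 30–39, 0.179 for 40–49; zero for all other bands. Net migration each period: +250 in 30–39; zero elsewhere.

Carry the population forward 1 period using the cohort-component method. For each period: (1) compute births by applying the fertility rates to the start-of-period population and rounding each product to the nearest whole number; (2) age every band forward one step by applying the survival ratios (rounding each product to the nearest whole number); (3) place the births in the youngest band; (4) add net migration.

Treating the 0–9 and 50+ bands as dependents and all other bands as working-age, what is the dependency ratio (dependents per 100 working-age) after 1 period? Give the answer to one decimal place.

Period 1:
Births: 9950 × 0.428 = 4259  |  5600 × 0.179 = 1002 → 5261
10–19: 4450 × 0.982 = 4370
20–29: 1800 × 0.965 = 1737
30–39: 3150 × 0.973 = 3065
40–49: 9950 × 0.955 = 9502
50+: 5600 × 0.951 + 2550 × 0.374 = 5326 + 954 = 6280
Net migration: 30–39 + 250 → 3315
Giving 5261 / 4370 / 1737 / 3315 / 9502 / 6280.
Dependents (band 0–9 + band 50+) = 5261 + 6280 = 11541; working-age = 18924; ratio = 11541/18924 × 100 = 61.0

61.0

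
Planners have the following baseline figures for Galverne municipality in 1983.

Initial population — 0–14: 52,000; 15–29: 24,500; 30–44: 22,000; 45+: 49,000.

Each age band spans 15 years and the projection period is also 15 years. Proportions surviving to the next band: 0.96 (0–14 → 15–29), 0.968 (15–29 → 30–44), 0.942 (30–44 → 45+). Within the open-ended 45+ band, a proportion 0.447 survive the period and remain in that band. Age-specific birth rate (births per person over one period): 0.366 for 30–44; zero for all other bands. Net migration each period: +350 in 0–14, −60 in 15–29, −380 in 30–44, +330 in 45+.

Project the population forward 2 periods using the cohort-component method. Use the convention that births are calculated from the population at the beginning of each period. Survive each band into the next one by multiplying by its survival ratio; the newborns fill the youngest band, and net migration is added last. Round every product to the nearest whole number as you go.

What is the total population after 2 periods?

106296

Period 1:
Births: 22000 × 0.366 = 8052
15–29: 52000 × 0.96 = 49920
30–44: 24500 × 0.968 = 23716
45+: 22000 × 0.942 + 49000 × 0.447 = 20724 + 21903 = 42627
Net migration: 0–14 + 350 → 8402; 15–29 − 60 → 49860; 30–44 − 380 → 23336; 45+ + 330 → 42957
Population now: 0–14=8402, 15–29=49860, 30–44=23336, 45+=42957
Period 2:
Births: 23336 × 0.366 = 8541
15–29: 8402 × 0.96 = 8066
30–44: 49860 × 0.968 = 48264
45+: 23336 × 0.942 + 42957 × 0.447 = 21983 + 19202 = 41185
Net migration: 0–14 + 350 → 8891; 15–29 − 60 → 8006; 30–44 − 380 → 47884; 45+ + 330 → 41515
Population now: 0–14=8891, 15–29=8006, 30–44=47884, 45+=41515
Total after period 2: 8891 + 8006 + 47884 + 41515 = 106296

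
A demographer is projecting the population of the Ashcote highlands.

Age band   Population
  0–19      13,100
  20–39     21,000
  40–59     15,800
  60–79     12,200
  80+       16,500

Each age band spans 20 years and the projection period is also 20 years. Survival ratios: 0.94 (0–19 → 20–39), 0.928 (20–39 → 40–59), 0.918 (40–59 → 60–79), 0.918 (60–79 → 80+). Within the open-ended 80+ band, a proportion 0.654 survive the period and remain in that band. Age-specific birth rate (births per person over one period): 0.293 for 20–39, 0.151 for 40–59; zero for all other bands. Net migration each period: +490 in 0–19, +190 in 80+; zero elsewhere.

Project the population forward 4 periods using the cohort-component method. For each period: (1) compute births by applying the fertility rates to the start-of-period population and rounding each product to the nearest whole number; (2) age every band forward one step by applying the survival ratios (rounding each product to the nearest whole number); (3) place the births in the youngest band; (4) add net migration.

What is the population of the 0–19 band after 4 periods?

(Bands numbered youngest = 1 to oldest = 5.)
[period 1]
Births: 21000 × 0.293 = 6153, 15800 × 0.151 = 2386 — total 8539
Band 2: 13100 × 0.94 = 12314
Band 3: 21000 × 0.928 = 19488
Band 4: 15800 × 0.918 = 14504
Band 5: 12200 × 0.918 + 16500 × 0.654 = 11200 + 10791 = 21991
Net migration: Band 1 + 490 → 9029; Band 5 + 190 → 22181
Giving 9029 / 12314 / 19488 / 14504 / 22181.
[period 2]
Births: 12314 × 0.293 = 3608, 19488 × 0.151 = 2943 — total 6551
Band 2: 9029 × 0.94 = 8487
Band 3: 12314 × 0.928 = 11427
Band 4: 19488 × 0.918 = 17890
Band 5: 14504 × 0.918 + 22181 × 0.654 = 13315 + 14506 = 27821
Net migration: Band 1 + 490 → 7041; Band 5 + 190 → 28011
Giving 7041 / 8487 / 11427 / 17890 / 28011.
[period 3]
Births: 8487 × 0.293 = 2487, 11427 × 0.151 = 1725 — total 4212
Band 2: 7041 × 0.94 = 6619
Band 3: 8487 × 0.928 = 7876
Band 4: 11427 × 0.918 = 10490
Band 5: 17890 × 0.918 + 28011 × 0.654 = 16423 + 18319 = 34742
Net migration: Band 1 + 490 → 4702; Band 5 + 190 → 34932
Giving 4702 / 6619 / 7876 / 10490 / 34932.
[period 4]
Births: 6619 × 0.293 = 1939, 7876 × 0.151 = 1189 — total 3128
Band 2: 4702 × 0.94 = 4420
Band 3: 6619 × 0.928 = 6142
Band 4: 7876 × 0.918 = 7230
Band 5: 10490 × 0.918 + 34932 × 0.654 = 9630 + 22846 = 32476
Net migration: Band 1 + 490 → 3618; Band 5 + 190 → 32666
Giving 3618 / 4420 / 6142 / 7230 / 32666.

3618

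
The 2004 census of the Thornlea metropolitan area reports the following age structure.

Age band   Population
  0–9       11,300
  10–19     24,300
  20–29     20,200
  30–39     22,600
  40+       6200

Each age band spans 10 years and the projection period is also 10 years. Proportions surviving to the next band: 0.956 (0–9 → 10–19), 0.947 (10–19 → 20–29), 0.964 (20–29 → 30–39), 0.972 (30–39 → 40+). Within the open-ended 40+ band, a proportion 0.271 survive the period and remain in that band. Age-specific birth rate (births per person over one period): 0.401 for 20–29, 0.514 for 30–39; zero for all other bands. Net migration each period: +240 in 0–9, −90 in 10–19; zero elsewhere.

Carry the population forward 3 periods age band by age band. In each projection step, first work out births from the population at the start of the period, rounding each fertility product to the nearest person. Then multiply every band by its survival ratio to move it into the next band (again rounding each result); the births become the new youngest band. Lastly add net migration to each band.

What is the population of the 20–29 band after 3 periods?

After projecting period 1:
Births: 20200 * 0.401 = 8100  |  22600 * 0.514 = 11616 ⇒ total 19716
10–19: 11300 * 0.956 = 10803
20–29: 24300 * 0.947 = 23012
30–39: 20200 * 0.964 = 19473
40+: 22600 * 0.972 + 6200 * 0.271 = 21967 + 1680 = 23647
Net migration: 0–9 + 240 → 19956; 10–19 − 90 → 10713
Population now: 0–9=19956, 10–19=10713, 20–29=23012, 30–39=19473, 40+=23647
After projecting period 2:
Births: 23012 * 0.401 = 9228  |  19473 * 0.514 = 10009 ⇒ total 19237
10–19: 19956 * 0.956 = 19078
20–29: 10713 * 0.947 = 10145
30–39: 23012 * 0.964 = 22184
40+: 19473 * 0.972 + 23647 * 0.271 = 18928 + 6408 = 25336
Net migration: 0–9 + 240 → 19477; 10–19 − 90 → 18988
Population now: 0–9=19477, 10–19=18988, 20–29=10145, 30–39=22184, 40+=25336
After projecting period 3:
Births: 10145 * 0.401 = 4068  |  22184 * 0.514 = 11403 ⇒ total 15471
10–19: 19477 * 0.956 = 18620
20–29: 18988 * 0.947 = 17982
30–39: 10145 * 0.964 = 9780
40+: 22184 * 0.972 + 25336 * 0.271 = 21563 + 6866 = 28429
Net migration: 0–9 + 240 → 15711; 10–19 − 90 → 18530
Population now: 0–9=15711, 10–19=18530, 20–29=17982, 30–39=9780, 40+=28429

17982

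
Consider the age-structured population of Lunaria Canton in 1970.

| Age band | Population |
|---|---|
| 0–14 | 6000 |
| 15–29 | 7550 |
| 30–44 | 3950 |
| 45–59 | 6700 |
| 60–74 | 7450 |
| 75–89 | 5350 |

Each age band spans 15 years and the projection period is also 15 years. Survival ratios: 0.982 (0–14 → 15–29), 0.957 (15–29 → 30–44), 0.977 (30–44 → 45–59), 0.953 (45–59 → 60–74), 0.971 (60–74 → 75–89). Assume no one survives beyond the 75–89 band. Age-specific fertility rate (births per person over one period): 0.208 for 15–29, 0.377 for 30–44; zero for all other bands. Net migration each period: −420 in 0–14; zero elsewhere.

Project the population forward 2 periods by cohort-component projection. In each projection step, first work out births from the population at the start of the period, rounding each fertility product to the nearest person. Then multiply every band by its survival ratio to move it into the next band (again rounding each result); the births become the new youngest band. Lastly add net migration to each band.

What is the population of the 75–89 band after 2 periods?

Period 1:
Births: 7550 * 0.208 = 1570, 3950 * 0.377 = 1489 → 3059
15–29: 6000 * 0.982 = 5892
30–44: 7550 * 0.957 = 7225
45–59: 3950 * 0.977 = 3859
60–74: 6700 * 0.953 = 6385
75–89: 7450 * 0.971 = 7234
Net migration: 0–14 − 420 → 2639
Giving 2639 / 5892 / 7225 / 3859 / 6385 / 7234.
Period 2:
Births: 5892 * 0.208 = 1226, 7225 * 0.377 = 2724 → 3950
15–29: 2639 * 0.982 = 2591
30–44: 5892 * 0.957 = 5639
45–59: 7225 * 0.977 = 7059
60–74: 3859 * 0.953 = 3678
75–89: 6385 * 0.971 = 6200
Net migration: 0–14 − 420 → 3530
Giving 3530 / 2591 / 5639 / 7059 / 3678 / 6200.

6200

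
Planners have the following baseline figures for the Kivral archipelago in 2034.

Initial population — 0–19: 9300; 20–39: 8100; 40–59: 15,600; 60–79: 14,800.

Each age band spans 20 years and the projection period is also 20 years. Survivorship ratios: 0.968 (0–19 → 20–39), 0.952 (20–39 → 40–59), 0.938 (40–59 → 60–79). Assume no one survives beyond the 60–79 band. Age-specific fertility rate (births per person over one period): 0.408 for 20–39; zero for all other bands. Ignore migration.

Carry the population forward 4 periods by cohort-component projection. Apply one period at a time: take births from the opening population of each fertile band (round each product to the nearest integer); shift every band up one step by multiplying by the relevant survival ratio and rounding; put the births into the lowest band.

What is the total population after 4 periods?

Numbering the groups 1..4 from youngest to oldest:
Period 1:
Births: 8100 × 0.408 = 3305
Group 2: 9300 × 0.968 = 9002
Group 3: 8100 × 0.952 = 7711
Group 4: 15600 × 0.938 = 14633
Giving 3305 / 9002 / 7711 / 14633.
Period 2:
Births: 9002 × 0.408 = 3673
Group 2: 3305 × 0.968 = 3199
Group 3: 9002 × 0.952 = 8570
Group 4: 7711 × 0.938 = 7233
Giving 3673 / 3199 / 8570 / 7233.
Period 3:
Births: 3199 × 0.408 = 1305
Group 2: 3673 × 0.968 = 3555
Group 3: 3199 × 0.952 = 3045
Group 4: 8570 × 0.938 = 8039
Giving 1305 / 3555 / 3045 / 8039.
Period 4:
Births: 3555 × 0.408 = 1450
Group 2: 1305 × 0.968 = 1263
Group 3: 3555 × 0.952 = 3384
Group 4: 3045 × 0.938 = 2856
Giving 1450 / 1263 / 3384 / 2856.
Total after period 4: 1450 + 1263 + 3384 + 2856 = 8953

8953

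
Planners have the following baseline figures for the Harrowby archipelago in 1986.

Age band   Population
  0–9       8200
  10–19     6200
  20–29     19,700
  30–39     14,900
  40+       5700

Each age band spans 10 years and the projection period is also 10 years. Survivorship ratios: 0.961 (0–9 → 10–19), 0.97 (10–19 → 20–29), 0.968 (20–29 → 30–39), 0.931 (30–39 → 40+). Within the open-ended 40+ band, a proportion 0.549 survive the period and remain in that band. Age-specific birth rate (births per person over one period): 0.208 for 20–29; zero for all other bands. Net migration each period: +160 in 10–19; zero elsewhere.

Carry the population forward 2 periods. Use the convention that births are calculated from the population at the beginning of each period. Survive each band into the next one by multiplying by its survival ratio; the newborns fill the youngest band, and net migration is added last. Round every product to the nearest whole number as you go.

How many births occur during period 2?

1251

— Period 1 —
Births: 19700 × 0.208 = 4098
10–19: 8200 × 0.961 = 7880
20–29: 6200 × 0.97 = 6014
30–39: 19700 × 0.968 = 19070
40+: 14900 × 0.931 + 5700 × 0.549 = 13872 + 3129 = 17001
Net migration: 10–19 + 160 → 8040
Population now: 0–9=4098, 10–19=8040, 20–29=6014, 30–39=19070, 40+=17001
— Period 2 —
Births: 6014 × 0.208 = 1251
10–19: 4098 × 0.961 = 3938
20–29: 8040 × 0.97 = 7799
30–39: 6014 × 0.968 = 5822
40+: 19070 × 0.931 + 17001 × 0.549 = 17754 + 9334 = 27088
Net migration: 10–19 + 160 → 4098
Population now: 0–9=1251, 10–19=4098, 20–29=7799, 30–39=5822, 40+=27088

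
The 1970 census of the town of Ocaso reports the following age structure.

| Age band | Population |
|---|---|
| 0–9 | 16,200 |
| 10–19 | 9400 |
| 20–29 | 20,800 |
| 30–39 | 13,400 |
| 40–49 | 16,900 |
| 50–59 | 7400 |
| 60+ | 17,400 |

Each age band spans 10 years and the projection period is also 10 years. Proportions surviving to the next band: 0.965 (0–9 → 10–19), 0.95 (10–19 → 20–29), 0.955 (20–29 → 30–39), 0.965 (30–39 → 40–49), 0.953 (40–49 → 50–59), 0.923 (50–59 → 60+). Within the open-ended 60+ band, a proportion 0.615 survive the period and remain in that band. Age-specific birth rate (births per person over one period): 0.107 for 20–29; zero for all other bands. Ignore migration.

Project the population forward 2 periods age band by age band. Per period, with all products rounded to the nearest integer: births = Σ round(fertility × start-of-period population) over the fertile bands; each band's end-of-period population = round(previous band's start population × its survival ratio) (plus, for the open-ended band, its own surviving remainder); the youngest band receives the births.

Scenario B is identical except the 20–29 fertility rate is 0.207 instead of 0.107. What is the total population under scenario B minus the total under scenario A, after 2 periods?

— Period 1 —
Births: 20800 × 0.107 = 2226
10–19: 16200 × 0.965 = 15633
20–29: 9400 × 0.95 = 8930
30–39: 20800 × 0.955 = 19864
40–49: 13400 × 0.965 = 12931
50–59: 16900 × 0.953 = 16106
60+: 7400 × 0.923 + 17400 × 0.615 = 6830 + 10701 = 17531
Giving 2226 / 15633 / 8930 / 19864 / 12931 / 16106 / 17531.
— Period 2 —
Births: 8930 × 0.107 = 956
10–19: 2226 × 0.965 = 2148
20–29: 15633 × 0.95 = 14851
30–39: 8930 × 0.955 = 8528
40–49: 19864 × 0.965 = 19169
50–59: 12931 × 0.953 = 12323
60+: 16106 × 0.923 + 17531 × 0.615 = 14866 + 10782 = 25648
Giving 956 / 2148 / 14851 / 8528 / 19169 / 12323 / 25648.
Scenario A total after 2 periods: 83623
Scenario B projection —
— Period 1 —
Births: 20800 × 0.207 = 4306
10–19: 16200 × 0.965 = 15633
20–29: 9400 × 0.95 = 8930
30–39: 20800 × 0.955 = 19864
40–49: 13400 × 0.965 = 12931
50–59: 16900 × 0.953 = 16106
60+: 7400 × 0.923 + 17400 × 0.615 = 6830 + 10701 = 17531
Giving 4306 / 15633 / 8930 / 19864 / 12931 / 16106 / 17531.
— Period 2 —
Births: 8930 × 0.207 = 1849
10–19: 4306 × 0.965 = 4155
20–29: 15633 × 0.95 = 14851
30–39: 8930 × 0.955 = 8528
40–49: 19864 × 0.965 = 19169
50–59: 12931 × 0.953 = 12323
60+: 16106 × 0.923 + 17531 × 0.615 = 14866 + 10782 = 25648
Giving 1849 / 4155 / 14851 / 8528 / 19169 / 12323 / 25648.
Scenario B total after 2 periods: 86523
Difference B − A = 86523 − 83623 = 2900

2900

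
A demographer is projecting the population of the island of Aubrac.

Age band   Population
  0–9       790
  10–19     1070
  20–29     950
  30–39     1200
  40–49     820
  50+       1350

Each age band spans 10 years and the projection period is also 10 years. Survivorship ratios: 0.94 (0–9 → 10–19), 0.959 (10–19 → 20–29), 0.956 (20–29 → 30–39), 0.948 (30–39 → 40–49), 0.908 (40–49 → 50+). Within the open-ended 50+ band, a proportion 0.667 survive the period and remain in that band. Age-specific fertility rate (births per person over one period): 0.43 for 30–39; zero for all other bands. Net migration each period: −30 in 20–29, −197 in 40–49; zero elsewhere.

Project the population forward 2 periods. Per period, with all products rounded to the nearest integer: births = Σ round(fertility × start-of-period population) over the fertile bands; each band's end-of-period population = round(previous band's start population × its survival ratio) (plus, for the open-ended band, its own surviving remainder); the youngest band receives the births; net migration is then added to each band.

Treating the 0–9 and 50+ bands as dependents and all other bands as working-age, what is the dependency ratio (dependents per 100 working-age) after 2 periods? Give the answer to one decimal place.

[period 1]
Births: 1200 × 0.43 = 516
10–19: 790 × 0.94 = 743
20–29: 1070 × 0.959 = 1026
30–39: 950 × 0.956 = 908
40–49: 1200 × 0.948 = 1138
50+: 820 × 0.908 + 1350 × 0.667 = 745 + 900 = 1645
Net migration: 20–29 − 30 → 996; 40–49 − 197 → 941
→ [516, 743, 996, 908, 941, 1645]
[period 2]
Births: 908 × 0.43 = 390
10–19: 516 × 0.94 = 485
20–29: 743 × 0.959 = 713
30–39: 996 × 0.956 = 952
40–49: 908 × 0.948 = 861
50+: 941 × 0.908 + 1645 × 0.667 = 854 + 1097 = 1951
Net migration: 20–29 − 30 → 683; 40–49 − 197 → 664
→ [390, 485, 683, 952, 664, 1951]
Dependents (band 0–9 + band 50+) = 390 + 1951 = 2341; working-age = 2784; ratio = 2341/2784 × 100 = 84.1

84.1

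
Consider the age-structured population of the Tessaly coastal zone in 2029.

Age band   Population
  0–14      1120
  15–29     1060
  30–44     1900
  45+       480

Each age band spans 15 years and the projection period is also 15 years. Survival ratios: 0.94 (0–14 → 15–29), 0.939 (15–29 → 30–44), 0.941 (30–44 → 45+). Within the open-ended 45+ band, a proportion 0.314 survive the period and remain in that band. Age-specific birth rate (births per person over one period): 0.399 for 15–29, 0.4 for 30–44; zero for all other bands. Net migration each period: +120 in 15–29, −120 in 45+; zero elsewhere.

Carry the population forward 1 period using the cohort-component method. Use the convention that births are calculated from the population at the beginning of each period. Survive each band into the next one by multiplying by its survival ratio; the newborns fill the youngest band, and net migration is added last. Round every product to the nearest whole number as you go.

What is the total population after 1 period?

— Period 1 —
Births: 1060 × 0.399 = 423, 1900 × 0.4 = 760 ⇒ total 1183
15–29: 1120 × 0.94 = 1053
30–44: 1060 × 0.939 = 995
45+: 1900 × 0.941 + 480 × 0.314 = 1788 + 151 = 1939
Net migration: 15–29 + 120 → 1173; 45+ − 120 → 1819
Giving 1183 / 1173 / 995 / 1819.
Total after period 1: 1183 + 1173 + 995 + 1819 = 5170

5170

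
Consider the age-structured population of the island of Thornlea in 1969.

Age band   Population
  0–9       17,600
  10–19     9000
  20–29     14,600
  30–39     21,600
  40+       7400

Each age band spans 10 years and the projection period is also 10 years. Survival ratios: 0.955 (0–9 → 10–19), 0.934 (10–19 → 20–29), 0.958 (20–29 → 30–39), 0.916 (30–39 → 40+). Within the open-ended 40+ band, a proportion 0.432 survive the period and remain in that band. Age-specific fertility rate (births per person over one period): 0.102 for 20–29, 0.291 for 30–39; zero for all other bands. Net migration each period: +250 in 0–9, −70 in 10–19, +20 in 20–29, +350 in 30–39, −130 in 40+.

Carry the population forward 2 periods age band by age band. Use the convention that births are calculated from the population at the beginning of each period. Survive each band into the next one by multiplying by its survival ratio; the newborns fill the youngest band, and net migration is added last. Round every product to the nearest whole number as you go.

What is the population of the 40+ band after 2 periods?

Numbering the bands 1..5 from youngest to oldest:
Period 1:
Births: 14600 * 0.102 = 1489  |  21600 * 0.291 = 6286 ⇒ total 7775
Band 2: 17600 * 0.955 = 16808
Band 3: 9000 * 0.934 = 8406
Band 4: 14600 * 0.958 = 13987
Band 5: 21600 * 0.916 + 7400 * 0.432 = 19786 + 3197 = 22983
Net migration: Band 1 + 250 → 8025; Band 2 − 70 → 16738; Band 3 + 20 → 8426; Band 4 + 350 → 14337; Band 5 − 130 → 22853
Population now: 0–9=8025, 10–19=16738, 20–29=8426, 30–39=14337, 40+=22853
Period 2:
Births: 8426 * 0.102 = 859  |  14337 * 0.291 = 4172 ⇒ total 5031
Band 2: 8025 * 0.955 = 7664
Band 3: 16738 * 0.934 = 15633
Band 4: 8426 * 0.958 = 8072
Band 5: 14337 * 0.916 + 22853 * 0.432 = 13133 + 9872 = 23005
Net migration: Band 1 + 250 → 5281; Band 2 − 70 → 7594; Band 3 + 20 → 15653; Band 4 + 350 → 8422; Band 5 − 130 → 22875
Population now: 0–9=5281, 10–19=7594, 20–29=15653, 30–39=8422, 40+=22875

22875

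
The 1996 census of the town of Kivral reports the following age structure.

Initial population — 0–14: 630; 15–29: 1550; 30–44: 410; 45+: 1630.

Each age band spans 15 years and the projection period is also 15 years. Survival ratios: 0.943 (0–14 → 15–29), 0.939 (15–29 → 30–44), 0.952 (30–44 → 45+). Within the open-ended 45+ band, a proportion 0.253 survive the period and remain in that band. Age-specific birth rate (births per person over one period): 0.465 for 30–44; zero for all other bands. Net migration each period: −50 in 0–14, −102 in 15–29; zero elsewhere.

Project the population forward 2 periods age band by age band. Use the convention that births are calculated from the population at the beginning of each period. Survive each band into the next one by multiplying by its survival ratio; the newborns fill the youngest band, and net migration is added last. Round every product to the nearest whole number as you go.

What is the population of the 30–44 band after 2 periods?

Let group 1 be 0–14 through group 4 = 45+.
After projecting period 1:
Births: 410 × 0.465 = 191
Group 2: 630 × 0.943 = 594
Group 3: 1550 × 0.939 = 1455
Group 4: 410 × 0.952 + 1630 × 0.253 = 390 + 412 = 802
Net migration: Group 1 − 50 → 141; Group 2 − 102 → 492
Giving 141 / 492 / 1455 / 802.
After projecting period 2:
Births: 1455 × 0.465 = 677
Group 2: 141 × 0.943 = 133
Group 3: 492 × 0.939 = 462
Group 4: 1455 × 0.952 + 802 × 0.253 = 1385 + 203 = 1588
Net migration: Group 1 − 50 → 627; Group 2 − 102 → 31
Giving 627 / 31 / 462 / 1588.

462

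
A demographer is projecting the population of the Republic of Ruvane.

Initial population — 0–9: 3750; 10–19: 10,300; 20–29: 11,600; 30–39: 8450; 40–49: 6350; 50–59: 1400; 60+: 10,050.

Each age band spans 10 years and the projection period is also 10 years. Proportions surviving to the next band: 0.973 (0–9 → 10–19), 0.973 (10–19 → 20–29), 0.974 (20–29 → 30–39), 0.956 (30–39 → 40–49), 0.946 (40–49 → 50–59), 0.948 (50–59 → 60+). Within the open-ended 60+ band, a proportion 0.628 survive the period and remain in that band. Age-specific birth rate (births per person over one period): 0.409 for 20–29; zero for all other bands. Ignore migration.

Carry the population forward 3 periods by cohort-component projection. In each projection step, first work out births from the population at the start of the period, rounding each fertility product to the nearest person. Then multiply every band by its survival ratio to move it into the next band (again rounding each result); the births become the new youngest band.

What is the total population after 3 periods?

46773

Call the groups 1 to 7, youngest first.
Period 1:
Births: 11600 × 0.409 = 4744
Group 2: 3750 × 0.973 = 3649
Group 3: 10300 × 0.973 = 10022
Group 4: 11600 × 0.974 = 11298
Group 5: 8450 × 0.956 = 8078
Group 6: 6350 × 0.946 = 6007
Group 7: 1400 × 0.948 + 10050 × 0.628 = 1327 + 6311 = 7638
End of period: [4744, 3649, 10022, 11298, 8078, 6007, 7638]
Period 2:
Births: 10022 × 0.409 = 4099
Group 2: 4744 × 0.973 = 4616
Group 3: 3649 × 0.973 = 3550
Group 4: 10022 × 0.974 = 9761
Group 5: 11298 × 0.956 = 10801
Group 6: 8078 × 0.946 = 7642
Group 7: 6007 × 0.948 + 7638 × 0.628 = 5695 + 4797 = 10492
End of period: [4099, 4616, 3550, 9761, 10801, 7642, 10492]
Period 3:
Births: 3550 × 0.409 = 1452
Group 2: 4099 × 0.973 = 3988
Group 3: 4616 × 0.973 = 4491
Group 4: 3550 × 0.974 = 3458
Group 5: 9761 × 0.956 = 9332
Group 6: 10801 × 0.946 = 10218
Group 7: 7642 × 0.948 + 10492 × 0.628 = 7245 + 6589 = 13834
End of period: [1452, 3988, 4491, 3458, 9332, 10218, 13834]
Total after period 3: 1452 + 3988 + 4491 + 3458 + 9332 + 10218 + 13834 = 46773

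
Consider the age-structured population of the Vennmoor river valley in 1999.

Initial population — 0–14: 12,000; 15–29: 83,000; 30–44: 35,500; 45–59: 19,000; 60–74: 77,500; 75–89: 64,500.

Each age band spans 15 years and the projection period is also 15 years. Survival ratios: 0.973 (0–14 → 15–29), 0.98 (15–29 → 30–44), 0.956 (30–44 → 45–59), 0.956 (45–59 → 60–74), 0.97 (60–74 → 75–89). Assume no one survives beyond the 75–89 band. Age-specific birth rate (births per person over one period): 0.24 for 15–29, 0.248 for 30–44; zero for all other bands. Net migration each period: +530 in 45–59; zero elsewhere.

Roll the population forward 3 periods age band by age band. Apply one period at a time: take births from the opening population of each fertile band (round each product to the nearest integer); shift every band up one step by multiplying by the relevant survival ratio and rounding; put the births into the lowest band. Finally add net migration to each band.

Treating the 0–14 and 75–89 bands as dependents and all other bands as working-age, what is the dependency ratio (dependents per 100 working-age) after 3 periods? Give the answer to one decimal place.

Let band 1 be 0–14 through band 6 = 75–89.
After projecting period 1:
Births: 83000 × 0.24 = 19920 ; 35500 × 0.248 = 8804 → total 28724
Band 2: 12000 × 0.973 = 11676
Band 3: 83000 × 0.98 = 81340
Band 4: 35500 × 0.956 = 33938
Band 5: 19000 × 0.956 = 18164
Band 6: 77500 × 0.97 = 75175
Net migration: Band 4 + 530 → 34468
Population now: 0–14=28724, 15–29=11676, 30–44=81340, 45–59=34468, 60–74=18164, 75–89=75175
After projecting period 2:
Births: 11676 × 0.24 = 2802 ; 81340 × 0.248 = 20172 → total 22974
Band 2: 28724 × 0.973 = 27948
Band 3: 11676 × 0.98 = 11442
Band 4: 81340 × 0.956 = 77761
Band 5: 34468 × 0.956 = 32951
Band 6: 18164 × 0.97 = 17619
Net migration: Band 4 + 530 → 78291
Population now: 0–14=22974, 15–29=27948, 30–44=11442, 45–59=78291, 60–74=32951, 75–89=17619
After projecting period 3:
Births: 27948 × 0.24 = 6708 ; 11442 × 0.248 = 2838 → total 9546
Band 2: 22974 × 0.973 = 22354
Band 3: 27948 × 0.98 = 27389
Band 4: 11442 × 0.956 = 10939
Band 5: 78291 × 0.956 = 74846
Band 6: 32951 × 0.97 = 31962
Net migration: Band 4 + 530 → 11469
Population now: 0–14=9546, 15–29=22354, 30–44=27389, 45–59=11469, 60–74=74846, 75–89=31962
Dependents (band 0–14 + band 75–89) = 9546 + 31962 = 41508; working-age = 136058; ratio = 41508/136058 × 100 = 30.5

30.5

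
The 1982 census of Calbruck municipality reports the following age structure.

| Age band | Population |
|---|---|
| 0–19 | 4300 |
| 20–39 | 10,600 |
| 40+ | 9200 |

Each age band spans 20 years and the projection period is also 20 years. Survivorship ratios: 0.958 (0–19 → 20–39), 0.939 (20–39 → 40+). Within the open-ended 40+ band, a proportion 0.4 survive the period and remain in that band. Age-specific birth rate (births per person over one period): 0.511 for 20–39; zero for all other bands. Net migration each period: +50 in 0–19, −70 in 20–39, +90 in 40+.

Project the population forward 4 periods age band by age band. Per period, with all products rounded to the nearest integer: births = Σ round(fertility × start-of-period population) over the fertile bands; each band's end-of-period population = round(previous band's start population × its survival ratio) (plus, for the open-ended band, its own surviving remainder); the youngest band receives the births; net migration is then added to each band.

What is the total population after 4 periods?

Let group 1 be 0–19 through group 3 = 40+.
— Period 1 —
Births: 10600 × 0.511 = 5417
Group 2: 4300 × 0.958 = 4119
Group 3: 10600 × 0.939 + 9200 × 0.4 = 9953 + 3680 = 13633
Net migration: Group 1 + 50 → 5467; Group 2 − 70 → 4049; Group 3 + 90 → 13723
→ [5467, 4049, 13723]
— Period 2 —
Births: 4049 × 0.511 = 2069
Group 2: 5467 × 0.958 = 5237
Group 3: 4049 × 0.939 + 13723 × 0.4 = 3802 + 5489 = 9291
Net migration: Group 1 + 50 → 2119; Group 2 − 70 → 5167; Group 3 + 90 → 9381
→ [2119, 5167, 9381]
— Period 3 —
Births: 5167 × 0.511 = 2640
Group 2: 2119 × 0.958 = 2030
Group 3: 5167 × 0.939 + 9381 × 0.4 = 4852 + 3752 = 8604
Net migration: Group 1 + 50 → 2690; Group 2 − 70 → 1960; Group 3 + 90 → 8694
→ [2690, 1960, 8694]
— Period 4 —
Births: 1960 × 0.511 = 1002
Group 2: 2690 × 0.958 = 2577
Group 3: 1960 × 0.939 + 8694 × 0.4 = 1840 + 3478 = 5318
Net migration: Group 1 + 50 → 1052; Group 2 − 70 → 2507; Group 3 + 90 → 5408
→ [1052, 2507, 5408]
Total after period 4: 1052 + 2507 + 5408 = 8967

8967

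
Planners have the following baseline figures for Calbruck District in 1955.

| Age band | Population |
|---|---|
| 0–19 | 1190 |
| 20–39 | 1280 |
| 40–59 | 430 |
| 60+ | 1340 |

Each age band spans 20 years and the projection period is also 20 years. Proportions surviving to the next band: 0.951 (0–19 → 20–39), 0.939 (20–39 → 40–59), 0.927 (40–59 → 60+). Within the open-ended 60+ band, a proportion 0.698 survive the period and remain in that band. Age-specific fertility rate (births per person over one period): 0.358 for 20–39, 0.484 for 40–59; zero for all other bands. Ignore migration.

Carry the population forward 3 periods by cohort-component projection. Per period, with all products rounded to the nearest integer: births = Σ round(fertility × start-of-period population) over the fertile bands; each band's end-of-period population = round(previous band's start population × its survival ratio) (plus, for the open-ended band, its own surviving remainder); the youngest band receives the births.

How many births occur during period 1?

Call the bands 1 to 4, youngest first.
— Period 1 —
Births: 1280 × 0.358 = 458  |  430 × 0.484 = 208 ⇒ total 666
Band 2: 1190 × 0.951 = 1132
Band 3: 1280 × 0.939 = 1202
Band 4: 430 × 0.927 + 1340 × 0.698 = 399 + 935 = 1334
End of period: [666, 1132, 1202, 1334]

666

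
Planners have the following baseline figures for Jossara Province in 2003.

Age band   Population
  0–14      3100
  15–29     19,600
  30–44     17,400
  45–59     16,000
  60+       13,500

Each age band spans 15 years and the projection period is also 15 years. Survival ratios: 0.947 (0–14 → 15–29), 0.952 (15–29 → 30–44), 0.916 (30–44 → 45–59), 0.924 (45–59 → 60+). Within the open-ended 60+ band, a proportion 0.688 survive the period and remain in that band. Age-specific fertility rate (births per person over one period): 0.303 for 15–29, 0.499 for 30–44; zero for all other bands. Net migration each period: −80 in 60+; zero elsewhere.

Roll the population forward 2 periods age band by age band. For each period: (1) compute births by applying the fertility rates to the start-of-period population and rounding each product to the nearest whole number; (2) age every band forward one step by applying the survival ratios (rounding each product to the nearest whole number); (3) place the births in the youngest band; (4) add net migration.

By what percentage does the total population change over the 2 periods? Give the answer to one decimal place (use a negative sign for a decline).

7.9

(Groups numbered youngest = 1 to oldest = 5.)
— Period 1 —
Births: 19600 × 0.303 = 5939  |  17400 × 0.499 = 8683 — total 14622
Group 2: 3100 × 0.947 = 2936
Group 3: 19600 × 0.952 = 18659
Group 4: 17400 × 0.916 = 15938
Group 5: 16000 × 0.924 + 13500 × 0.688 = 14784 + 9288 = 24072
Net migration: Group 5 − 80 → 23992
Population now: 0–14=14622, 15–29=2936, 30–44=18659, 45–59=15938, 60+=23992
— Period 2 —
Births: 2936 × 0.303 = 890  |  18659 × 0.499 = 9311 — total 10201
Group 2: 14622 × 0.947 = 13847
Group 3: 2936 × 0.952 = 2795
Group 4: 18659 × 0.916 = 17092
Group 5: 15938 × 0.924 + 23992 × 0.688 = 14727 + 16506 = 31233
Net migration: Group 5 − 80 → 31153
Population now: 0–14=10201, 15–29=13847, 30–44=2795, 45–59=17092, 60+=31153
Total: 69600 → 75088; change = 5488; percentage change = 7.9%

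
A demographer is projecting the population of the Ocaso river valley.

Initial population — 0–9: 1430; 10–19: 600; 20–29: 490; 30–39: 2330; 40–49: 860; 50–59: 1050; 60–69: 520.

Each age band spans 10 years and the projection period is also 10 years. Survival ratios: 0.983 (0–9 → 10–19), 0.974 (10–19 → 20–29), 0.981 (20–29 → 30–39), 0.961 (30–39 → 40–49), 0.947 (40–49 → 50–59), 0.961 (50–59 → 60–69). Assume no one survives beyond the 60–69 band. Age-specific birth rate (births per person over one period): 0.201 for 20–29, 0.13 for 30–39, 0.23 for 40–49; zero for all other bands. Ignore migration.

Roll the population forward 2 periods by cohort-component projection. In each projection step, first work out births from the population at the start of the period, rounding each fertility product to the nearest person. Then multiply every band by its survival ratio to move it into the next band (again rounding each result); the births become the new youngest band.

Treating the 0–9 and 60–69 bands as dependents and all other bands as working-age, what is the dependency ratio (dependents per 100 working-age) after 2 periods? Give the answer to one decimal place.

Period 1:
Births: 490 × 0.201 = 98, 2330 × 0.13 = 303, 860 × 0.23 = 198 → total 599
10–19: 1430 × 0.983 = 1406
20–29: 600 × 0.974 = 584
30–39: 490 × 0.981 = 481
40–49: 2330 × 0.961 = 2239
50–59: 860 × 0.947 = 814
60–69: 1050 × 0.961 = 1009
Population now: 0–9=599, 10–19=1406, 20–29=584, 30–39=481, 40–49=2239, 50–59=814, 60–69=1009
Period 2:
Births: 584 × 0.201 = 117, 481 × 0.13 = 63, 2239 × 0.23 = 515 → total 695
10–19: 599 × 0.983 = 589
20–29: 1406 × 0.974 = 1369
30–39: 584 × 0.981 = 573
40–49: 481 × 0.961 = 462
50–59: 2239 × 0.947 = 2120
60–69: 814 × 0.961 = 782
Population now: 0–9=695, 10–19=589, 20–29=1369, 30–39=573, 40–49=462, 50–59=2120, 60–69=782
Dependents (band 0–9 + band 60–69) = 695 + 782 = 1477; working-age = 5113; ratio = 1477/5113 × 100 = 28.9

28.9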